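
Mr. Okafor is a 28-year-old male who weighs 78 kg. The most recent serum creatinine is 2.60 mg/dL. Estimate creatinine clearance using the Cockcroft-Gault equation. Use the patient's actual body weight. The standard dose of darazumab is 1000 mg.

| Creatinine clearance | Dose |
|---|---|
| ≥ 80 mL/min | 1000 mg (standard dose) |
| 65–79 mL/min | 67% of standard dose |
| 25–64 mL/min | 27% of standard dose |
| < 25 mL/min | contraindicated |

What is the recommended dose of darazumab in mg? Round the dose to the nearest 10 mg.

270 mg

CrCl = (140 − 28) × 78 / (72 × 2.6) = 8736.0 / 187.20 ≈ 46.7 mL/min
CrCl ≈ 47 mL/min → bracket 25–64 mL/min.
27% of 1000 mg = 270 mg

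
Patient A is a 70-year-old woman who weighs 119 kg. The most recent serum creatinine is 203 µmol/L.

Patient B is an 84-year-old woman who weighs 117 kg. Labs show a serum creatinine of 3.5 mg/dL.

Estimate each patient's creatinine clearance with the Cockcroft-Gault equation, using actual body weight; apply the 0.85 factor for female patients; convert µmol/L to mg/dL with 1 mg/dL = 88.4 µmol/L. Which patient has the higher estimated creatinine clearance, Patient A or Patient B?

Patient A

Patient A: SCr = 203 / 88.4 = 2.296 mg/dL
Patient A: CrCl = (140 − 70) × 119 / (72 × 2.296) × 0.85 = 8330.0 / 165.31 × 0.85 ≈ 42.8 mL/min
Patient B: CrCl = (140 − 84) × 117 / (72 × 3.5) × 0.85 = 6552.0 / 252.00 × 0.85 ≈ 22.1 mL/min
42.8 vs 22.1 mL/min → Patient A is higher.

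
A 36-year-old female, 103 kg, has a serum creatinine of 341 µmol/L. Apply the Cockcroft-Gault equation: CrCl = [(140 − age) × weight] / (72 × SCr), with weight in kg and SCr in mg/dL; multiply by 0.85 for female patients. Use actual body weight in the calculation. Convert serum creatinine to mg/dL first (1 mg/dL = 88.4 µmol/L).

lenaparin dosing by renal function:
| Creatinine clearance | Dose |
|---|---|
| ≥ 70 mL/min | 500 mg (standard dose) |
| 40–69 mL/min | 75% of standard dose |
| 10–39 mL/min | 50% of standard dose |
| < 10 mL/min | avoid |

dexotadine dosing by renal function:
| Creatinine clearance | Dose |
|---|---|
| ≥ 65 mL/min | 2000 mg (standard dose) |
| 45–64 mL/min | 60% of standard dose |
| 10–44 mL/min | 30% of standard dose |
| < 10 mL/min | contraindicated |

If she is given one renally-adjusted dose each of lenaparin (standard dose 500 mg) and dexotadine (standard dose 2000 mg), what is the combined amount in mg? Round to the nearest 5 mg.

850 mg

SCr = 341 / 88.4 = 3.857 mg/dL
CrCl = (140 − 36) × 103 / (72 × 3.857) × 0.85 = 10712.0 / 277.70 × 0.85 ≈ 32.8 mL/min
CrCl ≈ 33 mL/min.
lenaparin: 10–39 mL/min → 50% of 500 mg = 250 mg.
dexotadine: 10–44 mL/min → 30% of 2000 mg = 600 mg.
Total = 250 + 600 = 850 mg.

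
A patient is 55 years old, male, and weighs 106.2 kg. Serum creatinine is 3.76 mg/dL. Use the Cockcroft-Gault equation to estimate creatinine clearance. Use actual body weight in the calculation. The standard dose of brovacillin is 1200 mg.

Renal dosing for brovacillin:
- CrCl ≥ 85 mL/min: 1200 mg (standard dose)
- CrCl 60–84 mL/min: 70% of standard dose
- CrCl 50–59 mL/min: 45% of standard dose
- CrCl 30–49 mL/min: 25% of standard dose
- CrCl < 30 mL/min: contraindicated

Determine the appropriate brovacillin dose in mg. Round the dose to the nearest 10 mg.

CrCl = (140 − 55) × 106.2 / (72 × 3.76) = 9027.0 / 270.72 ≈ 33.3 mL/min
CrCl ≈ 33 mL/min → bracket 30–49 mL/min.
25% of 1200 mg = 300 mg

300 mg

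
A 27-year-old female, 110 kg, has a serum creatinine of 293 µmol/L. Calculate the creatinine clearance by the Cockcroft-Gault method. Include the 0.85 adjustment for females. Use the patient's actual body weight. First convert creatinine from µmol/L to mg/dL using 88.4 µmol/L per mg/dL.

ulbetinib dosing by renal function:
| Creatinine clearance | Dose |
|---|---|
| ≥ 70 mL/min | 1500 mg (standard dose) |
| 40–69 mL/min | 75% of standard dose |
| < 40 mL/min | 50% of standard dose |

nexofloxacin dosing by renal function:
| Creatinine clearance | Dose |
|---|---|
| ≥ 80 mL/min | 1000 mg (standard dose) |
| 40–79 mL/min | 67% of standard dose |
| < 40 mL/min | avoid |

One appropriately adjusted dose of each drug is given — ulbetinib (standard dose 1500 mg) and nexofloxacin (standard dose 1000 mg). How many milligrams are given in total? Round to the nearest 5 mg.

1795 mg

SCr = 293 / 88.4 = 3.314 mg/dL
CrCl = (140 − 27) × 110 / (72 × 3.314) × 0.85 = 12430.0 / 238.61 × 0.85 ≈ 44.3 mL/min
CrCl ≈ 44 mL/min.
ulbetinib: 40–69 mL/min → 75% of 1500 mg = 1125 mg.
nexofloxacin: 40–79 mL/min → 67% of 1000 mg = 670 mg.
Total = 1125 + 670 = 1795 mg.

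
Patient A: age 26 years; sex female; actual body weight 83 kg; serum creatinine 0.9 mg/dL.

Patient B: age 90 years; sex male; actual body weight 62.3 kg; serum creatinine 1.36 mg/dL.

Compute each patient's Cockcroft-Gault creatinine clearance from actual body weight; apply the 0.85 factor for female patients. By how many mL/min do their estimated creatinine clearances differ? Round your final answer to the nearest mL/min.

Patient A: CrCl = (140 − 26) × 83 / (72 × 0.9) × 0.85 = 9462.0 / 64.80 × 0.85 ≈ 124.1 mL/min
Patient B: CrCl = (140 − 90) × 62.3 / (72 × 1.36) = 3115.0 / 97.92 ≈ 31.8 mL/min
|124.1 − 31.8| = 92.3 mL/min

92 mL/min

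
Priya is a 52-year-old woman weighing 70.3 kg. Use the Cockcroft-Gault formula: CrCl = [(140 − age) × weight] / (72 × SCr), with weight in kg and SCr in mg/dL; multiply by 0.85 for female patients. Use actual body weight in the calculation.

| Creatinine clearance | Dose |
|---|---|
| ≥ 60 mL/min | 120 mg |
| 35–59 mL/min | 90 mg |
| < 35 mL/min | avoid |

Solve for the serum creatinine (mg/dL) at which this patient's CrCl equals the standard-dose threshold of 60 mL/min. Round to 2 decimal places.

1.22 mg/dL

Standard dose requires CrCl ≥ 60 mL/min.
Set (140 − 52) × 70.3 × 0.85 / (72 × SCr) = 60
SCr = (140 − 52) × 70.3 × 0.85 / (72 × 60) = 1.217 mg/dL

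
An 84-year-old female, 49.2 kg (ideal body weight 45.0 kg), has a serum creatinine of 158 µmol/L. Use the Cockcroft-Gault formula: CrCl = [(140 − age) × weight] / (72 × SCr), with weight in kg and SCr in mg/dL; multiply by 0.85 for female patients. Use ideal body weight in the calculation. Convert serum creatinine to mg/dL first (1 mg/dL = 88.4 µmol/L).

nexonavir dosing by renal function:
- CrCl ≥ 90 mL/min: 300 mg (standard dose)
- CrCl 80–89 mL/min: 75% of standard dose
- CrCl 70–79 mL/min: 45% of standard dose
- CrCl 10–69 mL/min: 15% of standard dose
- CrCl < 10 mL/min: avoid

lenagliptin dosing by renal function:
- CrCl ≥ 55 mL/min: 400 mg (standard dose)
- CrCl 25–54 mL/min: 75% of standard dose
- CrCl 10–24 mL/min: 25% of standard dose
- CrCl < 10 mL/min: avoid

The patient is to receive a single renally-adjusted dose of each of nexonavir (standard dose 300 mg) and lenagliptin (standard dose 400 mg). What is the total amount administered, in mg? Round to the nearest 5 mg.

SCr = 158 / 88.4 = 1.787 mg/dL
CrCl = (140 − 84) × 45 / (72 × 1.787) × 0.85 = 2520.0 / 128.66 × 0.85 ≈ 16.6 mL/min
CrCl ≈ 17 mL/min.
nexonavir: 10–69 mL/min → 15% of 300 mg = 45 mg.
lenagliptin: 10–24 mL/min → 25% of 400 mg = 100 mg.
Total = 45 + 100 = 145 mg.

145 mg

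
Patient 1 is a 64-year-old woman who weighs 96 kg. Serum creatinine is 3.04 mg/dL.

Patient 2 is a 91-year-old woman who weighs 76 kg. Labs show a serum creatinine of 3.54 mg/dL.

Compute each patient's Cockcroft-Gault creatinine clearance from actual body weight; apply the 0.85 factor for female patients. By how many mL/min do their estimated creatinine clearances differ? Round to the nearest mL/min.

16 mL/min

Patient 1: CrCl = (140 − 64) × 96 / (72 × 3.04) × 0.85 = 7296.0 / 218.88 × 0.85 ≈ 28.3 mL/min
Patient 2: CrCl = (140 − 91) × 76 / (72 × 3.54) × 0.85 = 3724.0 / 254.88 × 0.85 ≈ 12.4 mL/min
|28.3 − 12.4| = 15.9 mL/min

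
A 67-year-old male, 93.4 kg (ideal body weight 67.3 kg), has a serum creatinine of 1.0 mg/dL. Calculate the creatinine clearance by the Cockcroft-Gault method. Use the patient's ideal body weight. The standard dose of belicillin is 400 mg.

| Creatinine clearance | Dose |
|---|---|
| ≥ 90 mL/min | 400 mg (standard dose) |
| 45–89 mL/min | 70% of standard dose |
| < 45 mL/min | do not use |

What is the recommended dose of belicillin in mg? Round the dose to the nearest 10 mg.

280 mg

CrCl = (140 − 67) × 67.3 / (72 × 1) = 4912.9 / 72.00 ≈ 68.2 mL/min
CrCl ≈ 68 mL/min → bracket 45–89 mL/min.
70% of 400 mg = 280 mg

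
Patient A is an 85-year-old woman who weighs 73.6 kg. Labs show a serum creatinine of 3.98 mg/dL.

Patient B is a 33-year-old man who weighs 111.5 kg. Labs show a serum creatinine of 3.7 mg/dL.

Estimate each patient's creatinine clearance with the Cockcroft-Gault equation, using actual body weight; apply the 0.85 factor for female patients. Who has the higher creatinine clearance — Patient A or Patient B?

Patient A: CrCl = (140 − 85) × 73.6 / (72 × 3.98) × 0.85 = 4048.0 / 286.56 × 0.85 ≈ 12.0 mL/min
Patient B: CrCl = (140 − 33) × 111.5 / (72 × 3.7) = 11930.5 / 266.40 ≈ 44.8 mL/min
12.0 vs 44.8 mL/min → Patient B is higher.

Patient B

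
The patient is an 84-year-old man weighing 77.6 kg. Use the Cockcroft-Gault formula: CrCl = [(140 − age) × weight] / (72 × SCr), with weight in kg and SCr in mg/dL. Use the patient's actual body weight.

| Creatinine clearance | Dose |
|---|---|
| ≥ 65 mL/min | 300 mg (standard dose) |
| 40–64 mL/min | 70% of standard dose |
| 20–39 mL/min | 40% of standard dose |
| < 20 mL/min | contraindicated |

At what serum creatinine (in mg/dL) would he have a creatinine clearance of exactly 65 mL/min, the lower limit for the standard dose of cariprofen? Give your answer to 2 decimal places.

Standard dose requires CrCl ≥ 65 mL/min.
Set (140 − 84) × 77.6 / (72 × SCr) = 65
SCr = (140 − 84) × 77.6 / (72 × 65) = 0.929 mg/dL

0.93 mg/dL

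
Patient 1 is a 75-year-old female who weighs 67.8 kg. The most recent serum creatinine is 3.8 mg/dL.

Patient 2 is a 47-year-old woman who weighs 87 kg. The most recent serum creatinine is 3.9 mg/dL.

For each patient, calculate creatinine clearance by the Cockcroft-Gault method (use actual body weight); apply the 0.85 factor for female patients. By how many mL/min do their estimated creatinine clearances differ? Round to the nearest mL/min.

11 mL/min

Patient 1: CrCl = (140 − 75) × 67.8 / (72 × 3.8) × 0.85 = 4407.0 / 273.60 × 0.85 ≈ 13.7 mL/min
Patient 2: CrCl = (140 − 47) × 87 / (72 × 3.9) × 0.85 = 8091.0 / 280.80 × 0.85 ≈ 24.5 mL/min
|13.7 − 24.5| = 10.8 mL/min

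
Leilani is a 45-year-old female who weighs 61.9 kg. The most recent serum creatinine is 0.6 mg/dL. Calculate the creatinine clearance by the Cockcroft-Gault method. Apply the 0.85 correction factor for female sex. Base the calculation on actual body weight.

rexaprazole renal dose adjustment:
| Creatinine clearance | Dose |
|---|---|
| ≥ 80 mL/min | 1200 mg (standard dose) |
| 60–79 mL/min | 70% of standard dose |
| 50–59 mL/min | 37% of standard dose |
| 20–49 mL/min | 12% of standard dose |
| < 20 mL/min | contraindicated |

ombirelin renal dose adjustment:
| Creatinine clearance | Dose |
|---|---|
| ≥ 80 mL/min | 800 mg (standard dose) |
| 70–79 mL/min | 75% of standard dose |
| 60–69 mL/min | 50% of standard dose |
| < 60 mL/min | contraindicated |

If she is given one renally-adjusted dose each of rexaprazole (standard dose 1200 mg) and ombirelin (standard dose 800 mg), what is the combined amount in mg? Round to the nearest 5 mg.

2000 mg

CrCl = (140 − 45) × 61.9 / (72 × 0.6) × 0.85 = 5880.5 / 43.20 × 0.85 ≈ 115.7 mL/min
CrCl ≈ 116 mL/min.
rexaprazole: ≥ 80 mL/min → 100% of 1200 mg = 1200 mg.
ombirelin: ≥ 80 mL/min → 100% of 800 mg = 800 mg.
Total = 1200 + 800 = 2000 mg.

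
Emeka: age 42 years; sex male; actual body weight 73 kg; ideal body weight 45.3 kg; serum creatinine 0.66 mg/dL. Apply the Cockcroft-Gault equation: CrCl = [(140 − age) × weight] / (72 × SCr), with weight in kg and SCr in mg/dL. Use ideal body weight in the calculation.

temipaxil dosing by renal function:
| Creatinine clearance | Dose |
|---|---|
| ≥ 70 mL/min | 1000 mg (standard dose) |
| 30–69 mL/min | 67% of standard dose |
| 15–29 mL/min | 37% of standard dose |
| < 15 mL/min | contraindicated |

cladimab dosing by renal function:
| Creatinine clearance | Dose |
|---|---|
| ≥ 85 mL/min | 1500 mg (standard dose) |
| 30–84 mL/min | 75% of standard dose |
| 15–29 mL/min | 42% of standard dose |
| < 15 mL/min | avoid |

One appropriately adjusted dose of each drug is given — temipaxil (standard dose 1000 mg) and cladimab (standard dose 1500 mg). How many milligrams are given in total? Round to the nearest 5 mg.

CrCl = (140 − 42) × 45.3 / (72 × 0.66) = 4439.4 / 47.52 ≈ 93.4 mL/min
CrCl ≈ 93 mL/min.
temipaxil: ≥ 70 mL/min → 100% of 1000 mg = 1000 mg.
cladimab: ≥ 85 mL/min → 100% of 1500 mg = 1500 mg.
Total = 1000 + 1500 = 2500 mg.

2500 mg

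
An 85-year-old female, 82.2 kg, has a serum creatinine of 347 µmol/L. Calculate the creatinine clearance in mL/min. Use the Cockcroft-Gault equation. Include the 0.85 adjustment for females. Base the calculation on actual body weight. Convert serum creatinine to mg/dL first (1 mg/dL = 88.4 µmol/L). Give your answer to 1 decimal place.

SCr = 347 / 88.4 = 3.925 mg/dL
CrCl = (140 − 85) × 82.2 / (72 × 3.925) × 0.85 = 4521.0 / 282.60 × 0.85 ≈ 13.6 mL/min

13.6 mL/min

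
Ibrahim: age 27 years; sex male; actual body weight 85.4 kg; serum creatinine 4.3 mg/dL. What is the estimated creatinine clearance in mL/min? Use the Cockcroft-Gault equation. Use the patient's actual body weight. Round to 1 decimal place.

CrCl = (140 − 27) × 85.4 / (72 × 4.3) = 9650.2 / 309.60 ≈ 31.2 mL/min

31.2 mL/min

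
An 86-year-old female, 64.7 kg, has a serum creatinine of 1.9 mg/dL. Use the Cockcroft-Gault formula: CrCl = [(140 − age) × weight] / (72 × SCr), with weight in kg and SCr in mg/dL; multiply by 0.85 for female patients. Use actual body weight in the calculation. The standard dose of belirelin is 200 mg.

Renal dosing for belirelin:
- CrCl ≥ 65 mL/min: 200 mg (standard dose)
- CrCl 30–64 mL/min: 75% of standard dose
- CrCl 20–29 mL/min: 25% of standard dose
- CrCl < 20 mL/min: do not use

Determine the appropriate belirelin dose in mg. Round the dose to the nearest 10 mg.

CrCl = (140 − 86) × 64.7 / (72 × 1.9) × 0.85 = 3493.8 / 136.80 × 0.85 ≈ 21.7 mL/min
CrCl ≈ 22 mL/min → bracket 20–29 mL/min.
25% of 200 mg = 50 mg

50 mg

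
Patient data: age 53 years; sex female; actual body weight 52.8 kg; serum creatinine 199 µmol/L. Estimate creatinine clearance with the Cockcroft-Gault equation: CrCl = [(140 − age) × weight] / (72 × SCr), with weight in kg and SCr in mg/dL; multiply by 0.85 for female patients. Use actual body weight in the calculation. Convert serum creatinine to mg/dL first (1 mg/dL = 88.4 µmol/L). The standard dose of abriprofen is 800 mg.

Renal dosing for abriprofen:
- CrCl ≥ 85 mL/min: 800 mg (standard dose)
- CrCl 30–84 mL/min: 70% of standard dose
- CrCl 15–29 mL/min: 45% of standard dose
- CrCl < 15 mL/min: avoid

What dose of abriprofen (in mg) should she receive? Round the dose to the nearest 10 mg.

360 mg

SCr = 199 / 88.4 = 2.251 mg/dL
CrCl = (140 − 53) × 52.8 / (72 × 2.251) × 0.85 = 4593.6 / 162.07 × 0.85 ≈ 24.1 mL/min
CrCl ≈ 24 mL/min → bracket 15–29 mL/min.
45% of 800 mg = 360 mg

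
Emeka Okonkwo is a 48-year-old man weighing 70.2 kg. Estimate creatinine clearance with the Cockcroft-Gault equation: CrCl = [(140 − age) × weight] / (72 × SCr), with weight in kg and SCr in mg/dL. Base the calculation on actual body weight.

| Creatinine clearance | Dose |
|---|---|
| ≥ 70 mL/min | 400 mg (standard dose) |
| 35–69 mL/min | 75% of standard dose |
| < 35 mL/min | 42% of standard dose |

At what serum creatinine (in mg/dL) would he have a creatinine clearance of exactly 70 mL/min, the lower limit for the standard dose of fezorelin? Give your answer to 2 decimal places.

Standard dose requires CrCl ≥ 70 mL/min.
Set (140 − 48) × 70.2 / (72 × SCr) = 70
SCr = (140 − 48) × 70.2 / (72 × 70) = 1.281 mg/dL

1.28 mg/dL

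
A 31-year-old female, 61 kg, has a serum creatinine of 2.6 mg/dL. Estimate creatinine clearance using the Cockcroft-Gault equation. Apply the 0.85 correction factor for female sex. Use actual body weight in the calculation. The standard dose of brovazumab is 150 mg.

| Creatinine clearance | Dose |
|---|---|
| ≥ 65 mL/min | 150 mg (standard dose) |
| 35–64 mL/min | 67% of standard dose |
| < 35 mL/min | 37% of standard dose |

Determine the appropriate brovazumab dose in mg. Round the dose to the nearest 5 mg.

CrCl = (140 − 31) × 61 / (72 × 2.6) × 0.85 = 6649.0 / 187.20 × 0.85 ≈ 30.2 mL/min
CrCl ≈ 30 mL/min → bracket < 35 mL/min.
37% of 150 mg = 55.5 mg → 55 mg

55 mg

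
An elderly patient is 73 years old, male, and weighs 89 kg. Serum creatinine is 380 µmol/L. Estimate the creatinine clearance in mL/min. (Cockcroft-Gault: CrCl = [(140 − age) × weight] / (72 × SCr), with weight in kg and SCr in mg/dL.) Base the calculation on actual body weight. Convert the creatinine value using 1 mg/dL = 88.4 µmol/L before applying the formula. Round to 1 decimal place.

SCr = 380 / 88.4 = 4.299 mg/dL
CrCl = (140 − 73) × 89 / (72 × 4.299) = 5963.0 / 309.53 ≈ 19.3 mL/min

19.3 mL/min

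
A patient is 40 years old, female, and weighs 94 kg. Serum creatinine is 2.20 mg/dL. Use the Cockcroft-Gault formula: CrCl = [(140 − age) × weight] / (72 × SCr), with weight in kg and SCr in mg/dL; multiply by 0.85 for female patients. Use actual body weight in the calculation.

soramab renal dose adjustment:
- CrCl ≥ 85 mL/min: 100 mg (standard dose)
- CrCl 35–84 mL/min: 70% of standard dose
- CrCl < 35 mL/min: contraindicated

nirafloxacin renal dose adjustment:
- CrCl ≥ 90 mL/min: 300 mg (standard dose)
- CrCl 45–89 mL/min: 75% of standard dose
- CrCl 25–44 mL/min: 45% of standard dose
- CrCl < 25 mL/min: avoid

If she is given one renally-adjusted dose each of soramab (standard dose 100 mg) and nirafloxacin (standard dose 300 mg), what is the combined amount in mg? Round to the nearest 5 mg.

295 mg

CrCl = (140 − 40) × 94 / (72 × 2.2) × 0.85 = 9400.0 / 158.40 × 0.85 ≈ 50.4 mL/min
CrCl ≈ 50 mL/min.
soramab: 35–84 mL/min → 70% of 100 mg = 70 mg.
nirafloxacin: 45–89 mL/min → 75% of 300 mg = 225 mg.
Total = 70 + 225 = 295 mg.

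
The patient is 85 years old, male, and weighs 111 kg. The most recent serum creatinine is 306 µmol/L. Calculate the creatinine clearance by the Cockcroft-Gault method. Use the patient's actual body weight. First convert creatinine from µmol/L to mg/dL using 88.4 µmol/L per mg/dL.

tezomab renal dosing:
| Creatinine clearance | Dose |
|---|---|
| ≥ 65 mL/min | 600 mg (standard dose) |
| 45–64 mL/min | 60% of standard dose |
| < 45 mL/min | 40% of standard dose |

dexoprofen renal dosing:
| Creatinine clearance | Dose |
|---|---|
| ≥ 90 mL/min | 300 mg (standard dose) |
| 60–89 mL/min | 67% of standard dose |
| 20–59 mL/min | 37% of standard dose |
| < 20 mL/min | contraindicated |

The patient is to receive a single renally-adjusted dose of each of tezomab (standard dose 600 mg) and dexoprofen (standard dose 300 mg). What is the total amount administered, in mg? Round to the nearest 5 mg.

SCr = 306 / 88.4 = 3.462 mg/dL
CrCl = (140 − 85) × 111 / (72 × 3.462) = 6105.0 / 249.26 ≈ 24.5 mL/min
CrCl ≈ 24 mL/min.
tezomab: < 45 mL/min → 40% of 600 mg = 240 mg.
dexoprofen: 20–59 mL/min → 37% of 300 mg = 111 mg.
Total = 240 + 111 = 351 mg.

350 mg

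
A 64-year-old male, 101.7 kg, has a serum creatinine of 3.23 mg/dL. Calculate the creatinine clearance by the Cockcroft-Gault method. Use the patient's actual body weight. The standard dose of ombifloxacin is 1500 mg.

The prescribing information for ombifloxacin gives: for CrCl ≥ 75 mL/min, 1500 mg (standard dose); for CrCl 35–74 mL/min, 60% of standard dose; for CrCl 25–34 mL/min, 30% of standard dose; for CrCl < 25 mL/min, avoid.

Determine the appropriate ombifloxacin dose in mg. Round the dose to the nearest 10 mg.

450 mg

CrCl = (140 − 64) × 101.7 / (72 × 3.23) = 7729.2 / 232.56 ≈ 33.2 mL/min
CrCl ≈ 33 mL/min → bracket 25–34 mL/min.
30% of 1500 mg = 450 mg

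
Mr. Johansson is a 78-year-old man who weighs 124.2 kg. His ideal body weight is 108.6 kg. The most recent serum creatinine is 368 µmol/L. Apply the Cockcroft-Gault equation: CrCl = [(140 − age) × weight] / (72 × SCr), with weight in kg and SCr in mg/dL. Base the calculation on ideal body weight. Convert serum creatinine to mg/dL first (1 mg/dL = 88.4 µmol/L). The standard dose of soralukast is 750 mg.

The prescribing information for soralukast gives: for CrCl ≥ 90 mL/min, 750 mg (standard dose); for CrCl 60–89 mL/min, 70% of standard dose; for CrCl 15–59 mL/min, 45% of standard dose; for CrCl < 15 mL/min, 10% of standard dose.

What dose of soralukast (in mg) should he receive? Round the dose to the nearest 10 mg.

340 mg

SCr = 368 / 88.4 = 4.163 mg/dL
CrCl = (140 − 78) × 108.6 / (72 × 4.163) = 6733.2 / 299.74 ≈ 22.5 mL/min
CrCl ≈ 22 mL/min → bracket 15–59 mL/min.
45% of 750 mg = 337.5 mg → 340 mg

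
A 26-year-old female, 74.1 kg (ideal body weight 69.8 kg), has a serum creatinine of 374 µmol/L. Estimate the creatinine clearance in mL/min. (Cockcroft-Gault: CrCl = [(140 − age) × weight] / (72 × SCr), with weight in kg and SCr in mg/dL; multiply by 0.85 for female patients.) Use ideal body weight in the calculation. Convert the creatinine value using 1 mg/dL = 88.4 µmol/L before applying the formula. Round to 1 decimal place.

SCr = 374 / 88.4 = 4.231 mg/dL
CrCl = (140 − 26) × 69.8 / (72 × 4.231) × 0.85 = 7957.2 / 304.63 × 0.85 ≈ 22.2 mL/min

22.2 mL/min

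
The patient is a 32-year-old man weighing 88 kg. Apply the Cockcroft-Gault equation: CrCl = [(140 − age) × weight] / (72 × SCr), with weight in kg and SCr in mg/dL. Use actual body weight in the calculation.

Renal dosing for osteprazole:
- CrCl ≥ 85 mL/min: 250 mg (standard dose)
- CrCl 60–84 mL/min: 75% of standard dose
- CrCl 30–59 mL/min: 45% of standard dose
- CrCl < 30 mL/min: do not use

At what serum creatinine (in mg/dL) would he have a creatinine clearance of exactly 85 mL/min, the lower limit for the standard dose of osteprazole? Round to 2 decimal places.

1.55 mg/dL

Standard dose requires CrCl ≥ 85 mL/min.
Set (140 − 32) × 88 / (72 × SCr) = 85
SCr = (140 − 32) × 88 / (72 × 85) = 1.553 mg/dL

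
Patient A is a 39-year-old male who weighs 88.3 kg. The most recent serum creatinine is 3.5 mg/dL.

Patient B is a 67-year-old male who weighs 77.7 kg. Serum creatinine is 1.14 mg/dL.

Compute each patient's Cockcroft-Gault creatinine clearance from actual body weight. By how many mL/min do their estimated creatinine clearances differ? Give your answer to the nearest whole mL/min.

Patient A: CrCl = (140 − 39) × 88.3 / (72 × 3.5) = 8918.3 / 252.00 ≈ 35.4 mL/min
Patient B: CrCl = (140 − 67) × 77.7 / (72 × 1.14) = 5672.1 / 82.08 ≈ 69.1 mL/min
|35.4 − 69.1| = 33.7 mL/min

34 mL/min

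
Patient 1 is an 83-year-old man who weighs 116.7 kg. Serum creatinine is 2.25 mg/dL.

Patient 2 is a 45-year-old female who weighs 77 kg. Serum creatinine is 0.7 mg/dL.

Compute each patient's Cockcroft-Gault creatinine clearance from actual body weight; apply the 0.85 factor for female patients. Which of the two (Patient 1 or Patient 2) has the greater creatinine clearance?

Patient 1: CrCl = (140 − 83) × 116.7 / (72 × 2.25) = 6651.9 / 162.00 ≈ 41.1 mL/min
Patient 2: CrCl = (140 − 45) × 77 / (72 × 0.7) × 0.85 = 7315.0 / 50.40 × 0.85 ≈ 123.4 mL/min
41.1 vs 123.4 mL/min → Patient 2 is higher.

Patient 2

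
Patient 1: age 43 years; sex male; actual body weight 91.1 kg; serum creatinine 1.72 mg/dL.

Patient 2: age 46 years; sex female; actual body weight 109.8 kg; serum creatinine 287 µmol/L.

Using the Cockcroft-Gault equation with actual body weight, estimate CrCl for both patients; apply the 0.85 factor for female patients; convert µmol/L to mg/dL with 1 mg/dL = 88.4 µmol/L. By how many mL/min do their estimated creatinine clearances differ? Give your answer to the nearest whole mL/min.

Patient 1: CrCl = (140 − 43) × 91.1 / (72 × 1.72) = 8836.7 / 123.84 ≈ 71.4 mL/min
Patient 2: SCr = 287 / 88.4 = 3.247 mg/dL
Patient 2: CrCl = (140 − 46) × 109.8 / (72 × 3.247) × 0.85 = 10321.2 / 233.78 × 0.85 ≈ 37.5 mL/min
|71.4 − 37.5| = 33.9 mL/min

34 mL/min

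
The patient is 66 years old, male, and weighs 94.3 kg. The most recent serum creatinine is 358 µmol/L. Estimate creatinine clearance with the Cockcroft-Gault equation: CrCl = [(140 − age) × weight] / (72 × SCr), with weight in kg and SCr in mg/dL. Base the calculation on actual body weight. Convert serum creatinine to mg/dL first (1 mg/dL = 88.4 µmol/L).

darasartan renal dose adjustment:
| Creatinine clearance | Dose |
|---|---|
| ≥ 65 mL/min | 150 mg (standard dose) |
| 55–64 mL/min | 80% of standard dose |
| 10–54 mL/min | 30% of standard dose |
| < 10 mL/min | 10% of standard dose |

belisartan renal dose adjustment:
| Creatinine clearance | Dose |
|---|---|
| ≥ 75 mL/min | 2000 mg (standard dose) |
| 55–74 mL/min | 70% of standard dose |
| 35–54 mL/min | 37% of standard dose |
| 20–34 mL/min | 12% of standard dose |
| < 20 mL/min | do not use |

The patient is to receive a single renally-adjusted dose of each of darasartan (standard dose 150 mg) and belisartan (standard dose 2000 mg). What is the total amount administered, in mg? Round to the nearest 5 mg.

SCr = 358 / 88.4 = 4.05 mg/dL
CrCl = (140 − 66) × 94.3 / (72 × 4.05) = 6978.2 / 291.60 ≈ 23.9 mL/min
CrCl ≈ 24 mL/min.
darasartan: 10–54 mL/min → 30% of 150 mg = 45 mg.
belisartan: 20–34 mL/min → 12% of 2000 mg = 240 mg.
Total = 45 + 240 = 285 mg.

285 mg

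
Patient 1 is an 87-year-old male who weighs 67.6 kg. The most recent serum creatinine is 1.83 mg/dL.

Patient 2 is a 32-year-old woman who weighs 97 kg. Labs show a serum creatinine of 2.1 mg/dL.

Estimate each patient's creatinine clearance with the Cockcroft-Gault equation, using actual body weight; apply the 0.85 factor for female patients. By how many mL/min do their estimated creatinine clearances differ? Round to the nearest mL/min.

Patient 1: CrCl = (140 − 87) × 67.6 / (72 × 1.83) = 3582.8 / 131.76 ≈ 27.2 mL/min
Patient 2: CrCl = (140 − 32) × 97 / (72 × 2.1) × 0.85 = 10476.0 / 151.20 × 0.85 ≈ 58.9 mL/min
|27.2 − 58.9| = 31.7 mL/min

32 mL/min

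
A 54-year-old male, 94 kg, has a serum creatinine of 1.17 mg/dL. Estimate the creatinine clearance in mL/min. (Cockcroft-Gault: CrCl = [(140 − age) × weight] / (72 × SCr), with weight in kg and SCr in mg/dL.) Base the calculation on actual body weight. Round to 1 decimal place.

CrCl = (140 − 54) × 94 / (72 × 1.17) = 8084.0 / 84.24 ≈ 96.0 mL/min

96.0 mL/min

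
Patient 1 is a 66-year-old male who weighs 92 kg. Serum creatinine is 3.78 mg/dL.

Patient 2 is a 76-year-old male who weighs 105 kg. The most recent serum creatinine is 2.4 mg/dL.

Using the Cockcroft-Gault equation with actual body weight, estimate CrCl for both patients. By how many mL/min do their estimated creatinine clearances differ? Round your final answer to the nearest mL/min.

Patient 1: CrCl = (140 − 66) × 92 / (72 × 3.78) = 6808.0 / 272.16 ≈ 25.0 mL/min
Patient 2: CrCl = (140 − 76) × 105 / (72 × 2.4) = 6720.0 / 172.80 ≈ 38.9 mL/min
|25.0 − 38.9| = 13.9 mL/min

14 mL/min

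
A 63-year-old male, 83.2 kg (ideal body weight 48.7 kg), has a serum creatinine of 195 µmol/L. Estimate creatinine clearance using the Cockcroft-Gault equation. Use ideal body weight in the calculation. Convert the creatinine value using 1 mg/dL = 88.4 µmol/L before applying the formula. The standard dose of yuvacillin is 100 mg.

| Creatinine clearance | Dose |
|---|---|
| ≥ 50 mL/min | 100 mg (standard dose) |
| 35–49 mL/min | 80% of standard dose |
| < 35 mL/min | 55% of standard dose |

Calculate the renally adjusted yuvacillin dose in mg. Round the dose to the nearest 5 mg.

55 mg

SCr = 195 / 88.4 = 2.206 mg/dL
CrCl = (140 − 63) × 48.7 / (72 × 2.206) = 3749.9 / 158.83 ≈ 23.6 mL/min
CrCl ≈ 24 mL/min → bracket < 35 mL/min.
55% of 100 mg = 55 mg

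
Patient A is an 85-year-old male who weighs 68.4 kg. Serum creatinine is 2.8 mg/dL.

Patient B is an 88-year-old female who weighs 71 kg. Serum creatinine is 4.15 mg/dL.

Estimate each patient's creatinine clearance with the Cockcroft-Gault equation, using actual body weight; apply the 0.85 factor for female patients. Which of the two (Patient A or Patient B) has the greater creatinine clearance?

Patient A: CrCl = (140 − 85) × 68.4 / (72 × 2.8) = 3762.0 / 201.60 ≈ 18.7 mL/min
Patient B: CrCl = (140 − 88) × 71 / (72 × 4.15) × 0.85 = 3692.0 / 298.80 × 0.85 ≈ 10.5 mL/min
18.7 vs 10.5 mL/min → Patient A is higher.

Patient A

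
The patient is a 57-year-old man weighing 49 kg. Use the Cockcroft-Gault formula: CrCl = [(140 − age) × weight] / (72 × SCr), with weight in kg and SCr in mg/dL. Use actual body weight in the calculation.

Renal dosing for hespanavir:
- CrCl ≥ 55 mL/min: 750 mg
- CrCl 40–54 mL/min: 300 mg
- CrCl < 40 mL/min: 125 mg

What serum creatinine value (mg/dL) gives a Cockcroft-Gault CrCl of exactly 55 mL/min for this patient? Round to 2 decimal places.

Standard dose requires CrCl ≥ 55 mL/min.
Set (140 − 57) × 49 / (72 × SCr) = 55
SCr = (140 − 57) × 49 / (72 × 55) = 1.027 mg/dL

1.03 mg/dL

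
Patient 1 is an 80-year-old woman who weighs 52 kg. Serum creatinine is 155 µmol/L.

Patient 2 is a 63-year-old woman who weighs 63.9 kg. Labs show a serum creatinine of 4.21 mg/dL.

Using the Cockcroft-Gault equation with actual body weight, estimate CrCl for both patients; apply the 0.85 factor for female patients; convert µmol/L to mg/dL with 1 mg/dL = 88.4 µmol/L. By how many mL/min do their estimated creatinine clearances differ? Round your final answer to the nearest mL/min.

Patient 1: SCr = 155 / 88.4 = 1.753 mg/dL
Patient 1: CrCl = (140 − 80) × 52 / (72 × 1.753) × 0.85 = 3120.0 / 126.22 × 0.85 ≈ 21.0 mL/min
Patient 2: CrCl = (140 − 63) × 63.9 / (72 × 4.21) × 0.85 = 4920.3 / 303.12 × 0.85 ≈ 13.8 mL/min
|21.0 − 13.8| = 7.2 mL/min

7 mL/min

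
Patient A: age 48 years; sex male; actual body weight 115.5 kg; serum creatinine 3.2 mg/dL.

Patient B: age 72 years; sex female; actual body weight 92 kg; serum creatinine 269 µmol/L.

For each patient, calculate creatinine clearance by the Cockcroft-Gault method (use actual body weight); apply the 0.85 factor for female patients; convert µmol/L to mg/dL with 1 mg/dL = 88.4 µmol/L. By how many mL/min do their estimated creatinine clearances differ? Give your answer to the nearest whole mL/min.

Patient A: CrCl = (140 − 48) × 115.5 / (72 × 3.2) = 10626.0 / 230.40 ≈ 46.1 mL/min
Patient B: SCr = 269 / 88.4 = 3.043 mg/dL
Patient B: CrCl = (140 − 72) × 92 / (72 × 3.043) × 0.85 = 6256.0 / 219.10 × 0.85 ≈ 24.3 mL/min
|46.1 − 24.3| = 21.8 mL/min

22 mL/min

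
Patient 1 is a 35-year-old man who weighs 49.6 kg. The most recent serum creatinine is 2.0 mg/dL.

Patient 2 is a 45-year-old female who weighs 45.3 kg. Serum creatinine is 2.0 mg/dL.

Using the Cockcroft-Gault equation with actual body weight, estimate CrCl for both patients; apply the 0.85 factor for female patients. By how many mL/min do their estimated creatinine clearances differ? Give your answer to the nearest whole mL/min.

Patient 1: CrCl = (140 − 35) × 49.6 / (72 × 2) = 5208.0 / 144.00 ≈ 36.2 mL/min
Patient 2: CrCl = (140 − 45) × 45.3 / (72 × 2) × 0.85 = 4303.5 / 144.00 × 0.85 ≈ 25.4 mL/min
|36.2 − 25.4| = 10.8 mL/min

11 mL/min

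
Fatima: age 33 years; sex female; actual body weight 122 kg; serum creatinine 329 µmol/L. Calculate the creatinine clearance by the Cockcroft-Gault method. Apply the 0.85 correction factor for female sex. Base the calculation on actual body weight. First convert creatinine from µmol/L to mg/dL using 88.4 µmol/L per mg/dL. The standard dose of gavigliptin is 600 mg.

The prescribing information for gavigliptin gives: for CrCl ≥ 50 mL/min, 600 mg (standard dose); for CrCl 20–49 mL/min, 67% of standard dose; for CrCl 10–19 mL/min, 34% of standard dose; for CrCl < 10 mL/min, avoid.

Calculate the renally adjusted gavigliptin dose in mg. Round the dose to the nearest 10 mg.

SCr = 329 / 88.4 = 3.722 mg/dL
CrCl = (140 − 33) × 122 / (72 × 3.722) × 0.85 = 13054.0 / 267.98 × 0.85 ≈ 41.4 mL/min
CrCl ≈ 41 mL/min → bracket 20–49 mL/min.
67% of 600 mg = 402 mg → 400 mg

400 mg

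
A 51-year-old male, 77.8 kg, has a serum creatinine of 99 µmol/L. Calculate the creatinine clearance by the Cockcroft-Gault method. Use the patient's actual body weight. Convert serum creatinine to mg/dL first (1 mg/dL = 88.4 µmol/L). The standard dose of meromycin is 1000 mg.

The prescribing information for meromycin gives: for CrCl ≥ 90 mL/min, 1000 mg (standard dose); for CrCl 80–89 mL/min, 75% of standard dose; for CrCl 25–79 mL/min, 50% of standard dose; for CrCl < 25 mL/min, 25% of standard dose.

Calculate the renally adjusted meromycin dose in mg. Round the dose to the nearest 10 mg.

750 mg

SCr = 99 / 88.4 = 1.12 mg/dL
CrCl = (140 − 51) × 77.8 / (72 × 1.12) = 6924.2 / 80.64 ≈ 85.9 mL/min
CrCl ≈ 86 mL/min → bracket 80–89 mL/min.
75% of 1000 mg = 750 mg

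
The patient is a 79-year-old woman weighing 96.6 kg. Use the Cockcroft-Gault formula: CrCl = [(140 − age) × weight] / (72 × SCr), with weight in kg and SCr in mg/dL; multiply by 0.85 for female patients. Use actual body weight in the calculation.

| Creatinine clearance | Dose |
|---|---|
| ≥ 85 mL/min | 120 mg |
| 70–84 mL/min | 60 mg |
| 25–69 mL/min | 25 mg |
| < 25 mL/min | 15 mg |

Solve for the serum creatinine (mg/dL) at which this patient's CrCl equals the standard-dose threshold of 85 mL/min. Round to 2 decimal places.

Standard dose requires CrCl ≥ 85 mL/min.
Set (140 − 79) × 96.6 × 0.85 / (72 × SCr) = 85
SCr = (140 − 79) × 96.6 × 0.85 / (72 × 85) = 0.818 mg/dL

0.82 mg/dL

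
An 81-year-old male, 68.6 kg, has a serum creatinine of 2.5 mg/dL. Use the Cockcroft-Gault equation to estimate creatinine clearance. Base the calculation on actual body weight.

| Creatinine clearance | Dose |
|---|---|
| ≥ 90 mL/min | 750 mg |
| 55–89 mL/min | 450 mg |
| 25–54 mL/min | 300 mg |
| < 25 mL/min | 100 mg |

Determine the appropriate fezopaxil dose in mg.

CrCl = (140 − 81) × 68.6 / (72 × 2.5) = 4047.4 / 180.00 ≈ 22.5 mL/min
CrCl ≈ 22 mL/min → bracket < 25 mL/min.
Dose for this bracket: 100 mg.

100 mg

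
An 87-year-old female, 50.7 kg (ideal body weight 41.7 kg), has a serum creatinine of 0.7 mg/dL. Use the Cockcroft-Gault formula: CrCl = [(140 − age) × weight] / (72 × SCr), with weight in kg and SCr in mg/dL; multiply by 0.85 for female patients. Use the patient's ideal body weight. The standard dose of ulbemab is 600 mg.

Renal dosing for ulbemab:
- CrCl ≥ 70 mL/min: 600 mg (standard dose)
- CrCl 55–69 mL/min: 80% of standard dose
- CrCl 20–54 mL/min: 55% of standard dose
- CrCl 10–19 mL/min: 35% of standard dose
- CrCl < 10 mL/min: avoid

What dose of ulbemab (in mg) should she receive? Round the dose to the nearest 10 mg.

330 mg

CrCl = (140 − 87) × 41.7 / (72 × 0.7) × 0.85 = 2210.1 / 50.40 × 0.85 ≈ 37.3 mL/min
CrCl ≈ 37 mL/min → bracket 20–54 mL/min.
55% of 600 mg = 330 mg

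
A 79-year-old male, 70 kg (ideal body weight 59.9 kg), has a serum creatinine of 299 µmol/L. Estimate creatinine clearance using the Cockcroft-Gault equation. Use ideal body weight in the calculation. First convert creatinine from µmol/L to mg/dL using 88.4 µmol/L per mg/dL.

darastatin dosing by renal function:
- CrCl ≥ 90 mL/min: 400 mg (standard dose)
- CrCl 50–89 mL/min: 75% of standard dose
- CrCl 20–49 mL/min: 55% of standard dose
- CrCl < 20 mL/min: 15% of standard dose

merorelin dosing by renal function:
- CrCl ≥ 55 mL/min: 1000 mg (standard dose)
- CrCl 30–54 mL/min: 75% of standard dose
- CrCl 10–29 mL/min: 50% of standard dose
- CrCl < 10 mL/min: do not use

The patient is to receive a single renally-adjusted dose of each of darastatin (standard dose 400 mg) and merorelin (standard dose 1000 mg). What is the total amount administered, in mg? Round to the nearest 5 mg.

560 mg

SCr = 299 / 88.4 = 3.382 mg/dL
CrCl = (140 − 79) × 59.9 / (72 × 3.382) = 3653.9 / 243.50 ≈ 15.0 mL/min
CrCl ≈ 15 mL/min.
darastatin: < 20 mL/min → 15% of 400 mg = 60 mg.
merorelin: 10–29 mL/min → 50% of 1000 mg = 500 mg.
Total = 60 + 500 = 560 mg.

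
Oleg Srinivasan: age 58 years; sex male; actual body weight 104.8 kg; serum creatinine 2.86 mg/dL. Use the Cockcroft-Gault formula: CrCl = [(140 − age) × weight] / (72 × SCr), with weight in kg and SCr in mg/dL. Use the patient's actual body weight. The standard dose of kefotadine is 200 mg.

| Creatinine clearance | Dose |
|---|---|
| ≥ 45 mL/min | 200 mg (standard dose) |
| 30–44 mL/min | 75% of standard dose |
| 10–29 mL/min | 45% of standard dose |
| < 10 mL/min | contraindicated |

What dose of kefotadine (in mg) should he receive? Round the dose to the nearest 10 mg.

CrCl = (140 − 58) × 104.8 / (72 × 2.86) = 8593.6 / 205.92 ≈ 41.7 mL/min
CrCl ≈ 42 mL/min → bracket 30–44 mL/min.
75% of 200 mg = 150 mg

150 mg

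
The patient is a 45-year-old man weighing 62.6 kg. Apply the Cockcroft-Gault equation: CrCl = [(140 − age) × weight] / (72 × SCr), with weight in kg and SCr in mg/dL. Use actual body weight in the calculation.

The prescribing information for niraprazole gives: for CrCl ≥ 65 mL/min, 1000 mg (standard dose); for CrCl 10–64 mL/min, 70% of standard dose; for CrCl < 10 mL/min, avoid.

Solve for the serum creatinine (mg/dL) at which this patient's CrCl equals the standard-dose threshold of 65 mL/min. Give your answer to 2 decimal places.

1.27 mg/dL

Standard dose requires CrCl ≥ 65 mL/min.
Set (140 − 45) × 62.6 / (72 × SCr) = 65
SCr = (140 − 45) × 62.6 / (72 × 65) = 1.271 mg/dL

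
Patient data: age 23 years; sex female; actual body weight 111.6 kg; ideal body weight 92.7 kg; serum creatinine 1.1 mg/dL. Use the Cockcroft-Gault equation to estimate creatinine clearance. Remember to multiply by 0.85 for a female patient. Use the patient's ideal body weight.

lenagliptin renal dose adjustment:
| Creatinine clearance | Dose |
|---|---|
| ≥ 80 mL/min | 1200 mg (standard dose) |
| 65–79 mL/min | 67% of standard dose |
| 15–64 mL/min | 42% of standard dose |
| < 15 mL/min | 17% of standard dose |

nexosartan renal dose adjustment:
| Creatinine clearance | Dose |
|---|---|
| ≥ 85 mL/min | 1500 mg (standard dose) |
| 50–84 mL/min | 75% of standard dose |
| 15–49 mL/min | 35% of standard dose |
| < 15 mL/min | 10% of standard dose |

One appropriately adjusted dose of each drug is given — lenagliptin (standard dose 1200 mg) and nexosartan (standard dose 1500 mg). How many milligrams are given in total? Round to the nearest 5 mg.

2700 mg

CrCl = (140 − 23) × 92.7 / (72 × 1.1) × 0.85 = 10845.9 / 79.20 × 0.85 ≈ 116.4 mL/min
CrCl ≈ 116 mL/min.
lenagliptin: ≥ 80 mL/min → 100% of 1200 mg = 1200 mg.
nexosartan: ≥ 85 mL/min → 100% of 1500 mg = 1500 mg.
Total = 1200 + 1500 = 2700 mg.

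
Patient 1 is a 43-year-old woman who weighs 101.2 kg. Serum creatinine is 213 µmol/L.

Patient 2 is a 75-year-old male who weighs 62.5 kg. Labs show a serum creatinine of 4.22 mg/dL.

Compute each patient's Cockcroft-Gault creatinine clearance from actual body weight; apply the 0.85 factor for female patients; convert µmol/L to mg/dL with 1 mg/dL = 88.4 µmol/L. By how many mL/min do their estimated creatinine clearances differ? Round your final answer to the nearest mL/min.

Patient 1: SCr = 213 / 88.4 = 2.41 mg/dL
Patient 1: CrCl = (140 − 43) × 101.2 / (72 × 2.41) × 0.85 = 9816.4 / 173.52 × 0.85 ≈ 48.1 mL/min
Patient 2: CrCl = (140 − 75) × 62.5 / (72 × 4.22) = 4062.5 / 303.84 ≈ 13.4 mL/min
|48.1 − 13.4| = 34.7 mL/min

35 mL/min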